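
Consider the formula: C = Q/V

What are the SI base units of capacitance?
Units of each symbol in C = Q/V:
  Q (charge, in coulombs): s·A
  V (voltage, in volts): kg·m²/(s³·A)  → in the denominator, contributes s³·A/(kg·m²)

Multiplying the contributions: [s·A] · [s³·A/(kg·m²)]
Adding exponents of each base unit: kg: -1, m: -2, s: 4, A: 2
SI base units of capacitance: s⁴·A²/(kg·m²)

Answer: s⁴·A²/(kg·m²)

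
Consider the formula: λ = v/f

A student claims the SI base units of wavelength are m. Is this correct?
Units of each symbol in λ = v/f:
  v (wave speed): m/s
  f (frequency): 1/s  → in the denominator, contributes s

Multiplying the contributions: [m/s] · [s]
Adding exponents of each base unit: m: 1
SI base units of wavelength: m

The claimed units m match the derived units, so the claim is correct.

Answer: Yes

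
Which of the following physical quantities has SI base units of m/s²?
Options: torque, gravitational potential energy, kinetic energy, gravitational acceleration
Checking the SI base units of each option:
  torque (τ = Fr): kg·m²/s²  ✗
  gravitational potential energy (U = -GMm/r): kg·m²/s²  ✗
  kinetic energy (E = ½mv²): kg·m²/s²  ✗
  gravitational acceleration (g = GM/r²): m/s²  ✓ matches

Only gravitational acceleration has units m/s².

Answer: gravitational acceleration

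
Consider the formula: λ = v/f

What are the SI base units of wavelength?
Units of each symbol in λ = v/f:
  v (wave speed): m/s
  f (frequency): 1/s  → in the denominator, contributes s

Multiplying the contributions: [m/s] · [s]
Adding exponents of each base unit: m: 1
SI base units of wavelength: m

Answer: m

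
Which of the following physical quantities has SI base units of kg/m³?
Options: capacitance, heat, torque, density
Checking the SI base units of each option:
  capacitance (C = Q/V): s⁴·A²/(kg·m²)  ✗
  heat (Q = mcΔT): kg·m²/s²  ✗
  torque (τ = Fr): kg·m²/s²  ✗
  density (ρ = m/V): kg/m³  ✓ matches

Only density has units kg/m³.

Answer: density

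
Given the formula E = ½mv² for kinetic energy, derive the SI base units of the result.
Units of each symbol in E = ½mv²:
  m (mass): kg
  v (speed): m/s  → to the power 2, contributes m²/s²
  The factor ½ is dimensionless.

Multiplying the contributions: [kg] · [m²/s²]
Adding exponents of each base unit: kg: 1, m: 2, s: -2
SI base units of kinetic energy: kg·m²/s²

Answer: kg·m²/s²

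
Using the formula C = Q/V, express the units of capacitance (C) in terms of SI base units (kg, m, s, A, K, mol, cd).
Units of each symbol in C = Q/V:
  Q (charge, in coulombs): s·A
  V (voltage, in volts): kg·m²/(s³·A)  → in the denominator, contributes s³·A/(kg·m²)

Multiplying the contributions: [s·A] · [s³·A/(kg·m²)]
Adding exponents of each base unit: kg: -1, m: -2, s: 4, A: 2
SI base units of capacitance: s⁴·A²/(kg·m²)

Answer: s⁴·A²/(kg·m²)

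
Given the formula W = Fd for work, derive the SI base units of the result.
Units of each symbol in W = Fd:
  F (force): kg·m/s²
  d (displacement): m

Multiplying the contributions: [kg·m/s²] · [m]
Adding exponents of each base unit: kg: 1, m: 2, s: -2
SI base units of work: kg·m²/s²

Answer: kg·m²/s²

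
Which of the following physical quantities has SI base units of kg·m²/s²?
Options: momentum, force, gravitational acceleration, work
Checking the SI base units of each option:
  momentum (p = mv): kg·m/s  ✗
  force (F = ma): kg·m/s²  ✗
  gravitational acceleration (g = GM/r²): m/s²  ✗
  work (W = Fd): kg·m²/s²  ✓ matches

Only work has units kg·m²/s².

Answer: work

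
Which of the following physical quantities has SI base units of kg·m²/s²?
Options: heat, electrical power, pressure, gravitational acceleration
Checking the SI base units of each option:
  heat (Q = mcΔT): kg·m²/s²  ✓ matches
  electrical power (P = IV): kg·m²/s³  ✗
  pressure (P = F/A): kg/(m·s²)  ✗
  gravitational acceleration (g = GM/r²): m/s²  ✗

Only heat has units kg·m²/s².

Answer: heat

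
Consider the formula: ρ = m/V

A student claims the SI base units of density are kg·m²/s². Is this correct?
Units of each symbol in ρ = m/V:
  m (mass): kg
  V (volume): m³  → in the denominator, contributes 1/m³

Multiplying the contributions: [kg] · [1/m³]
Adding exponents of each base unit: kg: 1, m: -3
SI base units of density: kg/m³

The claimed units kg·m²/s² (exponents kg: 1, m: 2, s: -2) do not match the derived units kg/m³ (exponents kg: 1, m: -3), so the claim is incorrect.

Answer: No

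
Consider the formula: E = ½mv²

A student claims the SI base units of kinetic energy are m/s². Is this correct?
Units of each symbol in E = ½mv²:
  m (mass): kg
  v (speed): m/s  → to the power 2, contributes m²/s²
  The factor ½ is dimensionless.

Multiplying the contributions: [kg] · [m²/s²]
Adding exponents of each base unit: kg: 1, m: 2, s: -2
SI base units of kinetic energy: kg·m²/s²

The claimed units m/s² (exponents m: 1, s: -2) do not match the derived units kg·m²/s² (exponents kg: 1, m: 2, s: -2), so the claim is incorrect.

Answer: No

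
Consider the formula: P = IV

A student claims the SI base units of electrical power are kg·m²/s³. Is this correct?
Units of each symbol in P = IV:
  I (current): A
  V (voltage, in volts): kg·m²/(s³·A)

Multiplying the contributions: [A] · [kg·m²/(s³·A)]
Adding exponents of each base unit: kg: 1, m: 2, s: -3
SI base units of electrical power: kg·m²/s³

The claimed units kg·m²/s³ match the derived units, so the claim is correct.

Answer: Yes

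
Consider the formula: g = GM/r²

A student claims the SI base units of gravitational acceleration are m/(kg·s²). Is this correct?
Units of each symbol in g = GM/r²:
  G (gravitational constant): m³/(kg·s²)
  M (mass): kg
  r (distance): m  → to the power 2 in the denominator, contributes 1/m²

Multiplying the contributions: [m³/(kg·s²)] · [kg] · [1/m²]
Adding exponents of each base unit: m: 1, s: -2
SI base units of gravitational acceleration: m/s²

The claimed units m/(kg·s²) (exponents kg: -1, m: 1, s: -2) do not match the derived units m/s² (exponents m: 1, s: -2), so the claim is incorrect.

Answer: No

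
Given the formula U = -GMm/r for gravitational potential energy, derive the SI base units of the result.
Units of each symbol in U = -GMm/r:
  G (gravitational constant): m³/(kg·s²)
  M (mass): kg
  m (mass): kg
  r (distance): m  → in the denominator, contributes 1/m
  The minus sign does not affect the units.

Multiplying the contributions: [m³/(kg·s²)] · [kg] · [kg] · [1/m]
Adding exponents of each base unit: kg: 1, m: 2, s: -2
SI base units of gravitational potential energy: kg·m²/s²

Answer: kg·m²/s²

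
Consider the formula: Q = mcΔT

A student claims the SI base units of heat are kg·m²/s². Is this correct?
Units of each symbol in Q = mcΔT:
  m (mass): kg
  c (specific heat capacity, in J/(kg·K)): m²/(s²·K)
  ΔT (temperature change): K

Multiplying the contributions: [kg] · [m²/(s²·K)] · [K]
Adding exponents of each base unit: kg: 1, m: 2, s: -2
SI base units of heat: kg·m²/s²

The claimed units kg·m²/s² match the derived units, so the claim is correct.

Answer: Yes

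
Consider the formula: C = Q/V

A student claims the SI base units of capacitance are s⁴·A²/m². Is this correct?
Units of each symbol in C = Q/V:
  Q (charge, in coulombs): s·A
  V (voltage, in volts): kg·m²/(s³·A)  → in the denominator, contributes s³·A/(kg·m²)

Multiplying the contributions: [s·A] · [s³·A/(kg·m²)]
Adding exponents of each base unit: kg: -1, m: -2, s: 4, A: 2
SI base units of capacitance: s⁴·A²/(kg·m²)

The claimed units s⁴·A²/m² (exponents m: -2, s: 4, A: 2) do not match the derived units s⁴·A²/(kg·m²) (exponents kg: -1, m: -2, s: 4, A: 2), so the claim is incorrect.

Answer: No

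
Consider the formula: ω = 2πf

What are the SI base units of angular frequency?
Units of each symbol in ω = 2πf:
  f (frequency): 1/s
  The factor 2π is dimensionless.

Multiplying the contributions: [1/s]
Adding exponents of each base unit: s: -1
SI base units of angular frequency: 1/s

Answer: 1/s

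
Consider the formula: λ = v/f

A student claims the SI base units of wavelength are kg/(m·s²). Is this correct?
Units of each symbol in λ = v/f:
  v (wave speed): m/s
  f (frequency): 1/s  → in the denominator, contributes s

Multiplying the contributions: [m/s] · [s]
Adding exponents of each base unit: m: 1
SI base units of wavelength: m

The claimed units kg/(m·s²) (exponents kg: 1, m: -1, s: -2) do not match the derived units m (exponents m: 1), so the claim is incorrect.

Answer: No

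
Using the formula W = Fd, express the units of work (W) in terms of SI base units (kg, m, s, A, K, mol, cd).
Units of each symbol in W = Fd:
  F (force): kg·m/s²
  d (displacement): m

Multiplying the contributions: [kg·m/s²] · [m]
Adding exponents of each base unit: kg: 1, m: 2, s: -2
SI base units of work: kg·m²/s²

Answer: kg·m²/s²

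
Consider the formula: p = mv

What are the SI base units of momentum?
Units of each symbol in p = mv:
  m (mass): kg
  v (velocity): m/s

Multiplying the contributions: [kg] · [m/s]
Adding exponents of each base unit: kg: 1, m: 1, s: -1
SI base units of momentum: kg·m/s

Answer: kg·m/s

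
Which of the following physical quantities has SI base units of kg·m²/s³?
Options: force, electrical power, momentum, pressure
Checking the SI base units of each option:
  force (F = ma): kg·m/s²  ✗
  electrical power (P = IV): kg·m²/s³  ✓ matches
  momentum (p = mv): kg·m/s  ✗
  pressure (P = F/A): kg/(m·s²)  ✗

Only electrical power has units kg·m²/s³.

Answer: electrical power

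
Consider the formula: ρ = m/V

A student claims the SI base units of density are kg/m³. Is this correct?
Units of each symbol in ρ = m/V:
  m (mass): kg
  V (volume): m³  → in the denominator, contributes 1/m³

Multiplying the contributions: [kg] · [1/m³]
Adding exponents of each base unit: kg: 1, m: -3
SI base units of density: kg/m³

The claimed units kg/m³ match the derived units, so the claim is correct.

Answer: Yes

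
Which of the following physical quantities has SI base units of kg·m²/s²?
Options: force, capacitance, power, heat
Checking the SI base units of each option:
  force (F = ma): kg·m/s²  ✗
  capacitance (C = Q/V): s⁴·A²/(kg·m²)  ✗
  power (P = W/t): kg·m²/s³  ✗
  heat (Q = mcΔT): kg·m²/s²  ✓ matches

Only heat has units kg·m²/s².

Answer: heat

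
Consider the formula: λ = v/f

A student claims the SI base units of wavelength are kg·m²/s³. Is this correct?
Units of each symbol in λ = v/f:
  v (wave speed): m/s
  f (frequency): 1/s  → in the denominator, contributes s

Multiplying the contributions: [m/s] · [s]
Adding exponents of each base unit: m: 1
SI base units of wavelength: m

The claimed units kg·m²/s³ (exponents kg: 1, m: 2, s: -3) do not match the derived units m (exponents m: 1), so the claim is incorrect.

Answer: No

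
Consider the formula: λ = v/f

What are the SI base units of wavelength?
Units of each symbol in λ = v/f:
  v (wave speed): m/s
  f (frequency): 1/s  → in the denominator, contributes s

Multiplying the contributions: [m/s] · [s]
Adding exponents of each base unit: m: 1
SI base units of wavelength: m

Answer: m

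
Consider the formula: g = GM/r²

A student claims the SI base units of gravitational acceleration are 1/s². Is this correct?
Units of each symbol in g = GM/r²:
  G (gravitational constant): m³/(kg·s²)
  M (mass): kg
  r (distance): m  → to the power 2 in the denominator, contributes 1/m²

Multiplying the contributions: [m³/(kg·s²)] · [kg] · [1/m²]
Adding exponents of each base unit: m: 1, s: -2
SI base units of gravitational acceleration: m/s²

The claimed units 1/s² (exponents s: -2) do not match the derived units m/s² (exponents m: 1, s: -2), so the claim is incorrect.

Answer: No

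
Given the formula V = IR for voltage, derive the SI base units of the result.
Units of each symbol in V = IR:
  I (current): A
  R (resistance, in ohms): kg·m²/(s³·A²)

Multiplying the contributions: [A] · [kg·m²/(s³·A²)]
Adding exponents of each base unit: kg: 1, m: 2, s: -3, A: -1
SI base units of voltage: kg·m²/(s³·A)

Answer: kg·m²/(s³·A)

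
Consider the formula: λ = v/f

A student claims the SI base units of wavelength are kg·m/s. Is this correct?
Units of each symbol in λ = v/f:
  v (wave speed): m/s
  f (frequency): 1/s  → in the denominator, contributes s

Multiplying the contributions: [m/s] · [s]
Adding exponents of each base unit: m: 1
SI base units of wavelength: m

The claimed units kg·m/s (exponents kg: 1, m: 1, s: -1) do not match the derived units m (exponents m: 1), so the claim is incorrect.

Answer: No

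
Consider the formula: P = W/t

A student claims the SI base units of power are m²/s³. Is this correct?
Units of each symbol in P = W/t:
  W (work): kg·m²/s²
  t (time): s  → in the denominator, contributes 1/s

Multiplying the contributions: [kg·m²/s²] · [1/s]
Adding exponents of each base unit: kg: 1, m: 2, s: -3
SI base units of power: kg·m²/s³

The claimed units m²/s³ (exponents m: 2, s: -3) do not match the derived units kg·m²/s³ (exponents kg: 1, m: 2, s: -3), so the claim is incorrect.

Answer: No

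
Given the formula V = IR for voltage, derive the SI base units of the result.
Units of each symbol in V = IR:
  I (current): A
  R (resistance, in ohms): kg·m²/(s³·A²)

Multiplying the contributions: [A] · [kg·m²/(s³·A²)]
Adding exponents of each base unit: kg: 1, m: 2, s: -3, A: -1
SI base units of voltage: kg·m²/(s³·A)

Answer: kg·m²/(s³·A)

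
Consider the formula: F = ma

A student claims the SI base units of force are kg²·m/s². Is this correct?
Units of each symbol in F = ma:
  m (mass): kg
  a (acceleration): m/s²

Multiplying the contributions: [kg] · [m/s²]
Adding exponents of each base unit: kg: 1, m: 1, s: -2
SI base units of force: kg·m/s²

The claimed units kg²·m/s² (exponents kg: 2, m: 1, s: -2) do not match the derived units kg·m/s² (exponents kg: 1, m: 1, s: -2), so the claim is incorrect.

Answer: No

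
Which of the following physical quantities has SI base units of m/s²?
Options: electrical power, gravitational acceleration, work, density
Checking the SI base units of each option:
  electrical power (P = IV): kg·m²/s³  ✗
  gravitational acceleration (g = GM/r²): m/s²  ✓ matches
  work (W = Fd): kg·m²/s²  ✗
  density (ρ = m/V): kg/m³  ✗

Only gravitational acceleration has units m/s².

Answer: gravitational acceleration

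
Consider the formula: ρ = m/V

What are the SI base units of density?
Units of each symbol in ρ = m/V:
  m (mass): kg
  V (volume): m³  → in the denominator, contributes 1/m³

Multiplying the contributions: [kg] · [1/m³]
Adding exponents of each base unit: kg: 1, m: -3
SI base units of density: kg/m³

Answer: kg/m³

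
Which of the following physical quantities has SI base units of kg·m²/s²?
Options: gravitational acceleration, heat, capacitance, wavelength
Checking the SI base units of each option:
  gravitational acceleration (g = GM/r²): m/s²  ✗
  heat (Q = mcΔT): kg·m²/s²  ✓ matches
  capacitance (C = Q/V): s⁴·A²/(kg·m²)  ✗
  wavelength (λ = v/f): m  ✗

Only heat has units kg·m²/s².

Answer: heat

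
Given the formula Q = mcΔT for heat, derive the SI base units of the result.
Units of each symbol in Q = mcΔT:
  m (mass): kg
  c (specific heat capacity, in J/(kg·K)): m²/(s²·K)
  ΔT (temperature change): K

Multiplying the contributions: [kg] · [m²/(s²·K)] · [K]
Adding exponents of each base unit: kg: 1, m: 2, s: -2
SI base units of heat: kg·m²/s²

Answer: kg·m²/s²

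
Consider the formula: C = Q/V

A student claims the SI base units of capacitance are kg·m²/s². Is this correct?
Units of each symbol in C = Q/V:
  Q (charge, in coulombs): s·A
  V (voltage, in volts): kg·m²/(s³·A)  → in the denominator, contributes s³·A/(kg·m²)

Multiplying the contributions: [s·A] · [s³·A/(kg·m²)]
Adding exponents of each base unit: kg: -1, m: -2, s: 4, A: 2
SI base units of capacitance: s⁴·A²/(kg·m²)

The claimed units kg·m²/s² (exponents kg: 1, m: 2, s: -2) do not match the derived units s⁴·A²/(kg·m²) (exponents kg: -1, m: -2, s: 4, A: 2), so the claim is incorrect.

Answer: No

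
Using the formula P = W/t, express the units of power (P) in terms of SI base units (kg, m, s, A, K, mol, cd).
Units of each symbol in P = W/t:
  W (work): kg·m²/s²
  t (time): s  → in the denominator, contributes 1/s

Multiplying the contributions: [kg·m²/s²] · [1/s]
Adding exponents of each base unit: kg: 1, m: 2, s: -3
SI base units of power: kg·m²/s³

Answer: kg·m²/s³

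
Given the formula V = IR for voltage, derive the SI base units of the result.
Units of each symbol in V = IR:
  I (current): A
  R (resistance, in ohms): kg·m²/(s³·A²)

Multiplying the contributions: [A] · [kg·m²/(s³·A²)]
Adding exponents of each base unit: kg: 1, m: 2, s: -3, A: -1
SI base units of voltage: kg·m²/(s³·A)

Answer: kg·m²/(s³·A)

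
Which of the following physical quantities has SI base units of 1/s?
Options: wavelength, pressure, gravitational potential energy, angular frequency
Checking the SI base units of each option:
  wavelength (λ = v/f): m  ✗
  pressure (P = F/A): kg/(m·s²)  ✗
  gravitational potential energy (U = -GMm/r): kg·m²/s²  ✗
  angular frequency (ω = 2πf): 1/s  ✓ matches

Only angular frequency has units 1/s.

Answer: angular frequency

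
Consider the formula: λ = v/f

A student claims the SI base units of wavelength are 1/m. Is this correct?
Units of each symbol in λ = v/f:
  v (wave speed): m/s
  f (frequency): 1/s  → in the denominator, contributes s

Multiplying the contributions: [m/s] · [s]
Adding exponents of each base unit: m: 1
SI base units of wavelength: m

The claimed units 1/m (exponents m: -1) do not match the derived units m (exponents m: 1), so the claim is incorrect.

Answer: No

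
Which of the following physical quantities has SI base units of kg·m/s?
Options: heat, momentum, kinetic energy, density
Checking the SI base units of each option:
  heat (Q = mcΔT): kg·m²/s²  ✗
  momentum (p = mv): kg·m/s  ✓ matches
  kinetic energy (E = ½mv²): kg·m²/s²  ✗
  density (ρ = m/V): kg/m³  ✗

Only momentum has units kg·m/s.

Answer: momentum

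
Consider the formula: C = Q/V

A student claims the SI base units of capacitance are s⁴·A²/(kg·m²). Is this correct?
Units of each symbol in C = Q/V:
  Q (charge, in coulombs): s·A
  V (voltage, in volts): kg·m²/(s³·A)  → in the denominator, contributes s³·A/(kg·m²)

Multiplying the contributions: [s·A] · [s³·A/(kg·m²)]
Adding exponents of each base unit: kg: -1, m: -2, s: 4, A: 2
SI base units of capacitance: s⁴·A²/(kg·m²)

The claimed units s⁴·A²/(kg·m²) match the derived units, so the claim is correct.

Answer: Yes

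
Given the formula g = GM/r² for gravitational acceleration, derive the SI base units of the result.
Units of each symbol in g = GM/r²:
  G (gravitational constant): m³/(kg·s²)
  M (mass): kg
  r (distance): m  → to the power 2 in the denominator, contributes 1/m²

Multiplying the contributions: [m³/(kg·s²)] · [kg] · [1/m²]
Adding exponents of each base unit: m: 1, s: -2
SI base units of gravitational acceleration: m/s²

Answer: m/s²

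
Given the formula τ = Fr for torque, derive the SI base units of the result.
Units of each symbol in τ = Fr:
  F (force): kg·m/s²
  r (lever arm): m

Multiplying the contributions: [kg·m/s²] · [m]
Adding exponents of each base unit: kg: 1, m: 2, s: -2
SI base units of torque: kg·m²/s²

Answer: kg·m²/s²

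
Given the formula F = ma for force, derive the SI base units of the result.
Units of each symbol in F = ma:
  m (mass): kg
  a (acceleration): m/s²

Multiplying the contributions: [kg] · [m/s²]
Adding exponents of each base unit: kg: 1, m: 1, s: -2
SI base units of force: kg·m/s²

Answer: kg·m/s²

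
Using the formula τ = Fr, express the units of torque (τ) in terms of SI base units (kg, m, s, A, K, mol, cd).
Units of each symbol in τ = Fr:
  F (force): kg·m/s²
  r (lever arm): m

Multiplying the contributions: [kg·m/s²] · [m]
Adding exponents of each base unit: kg: 1, m: 2, s: -2
SI base units of torque: kg·m²/s²

Answer: kg·m²/s²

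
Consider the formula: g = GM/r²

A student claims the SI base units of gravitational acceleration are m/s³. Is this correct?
Units of each symbol in g = GM/r²:
  G (gravitational constant): m³/(kg·s²)
  M (mass): kg
  r (distance): m  → to the power 2 in the denominator, contributes 1/m²

Multiplying the contributions: [m³/(kg·s²)] · [kg] · [1/m²]
Adding exponents of each base unit: m: 1, s: -2
SI base units of gravitational acceleration: m/s²

The claimed units m/s³ (exponents m: 1, s: -3) do not match the derived units m/s² (exponents m: 1, s: -2), so the claim is incorrect.

Answer: No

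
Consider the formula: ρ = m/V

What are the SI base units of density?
Units of each symbol in ρ = m/V:
  m (mass): kg
  V (volume): m³  → in the denominator, contributes 1/m³

Multiplying the contributions: [kg] · [1/m³]
Adding exponents of each base unit: kg: 1, m: -3
SI base units of density: kg/m³

Answer: kg/m³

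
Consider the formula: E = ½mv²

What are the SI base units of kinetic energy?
Units of each symbol in E = ½mv²:
  m (mass): kg
  v (speed): m/s  → to the power 2, contributes m²/s²
  The factor ½ is dimensionless.

Multiplying the contributions: [kg] · [m²/s²]
Adding exponents of each base unit: kg: 1, m: 2, s: -2
SI base units of kinetic energy: kg·m²/s²

Answer: kg·m²/s²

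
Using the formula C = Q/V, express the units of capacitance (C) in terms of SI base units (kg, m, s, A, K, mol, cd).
Units of each symbol in C = Q/V:
  Q (charge, in coulombs): s·A
  V (voltage, in volts): kg·m²/(s³·A)  → in the denominator, contributes s³·A/(kg·m²)

Multiplying the contributions: [s·A] · [s³·A/(kg·m²)]
Adding exponents of each base unit: kg: -1, m: -2, s: 4, A: 2
SI base units of capacitance: s⁴·A²/(kg·m²)

Answer: s⁴·A²/(kg·m²)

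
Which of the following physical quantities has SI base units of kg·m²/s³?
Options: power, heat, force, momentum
Checking the SI base units of each option:
  power (P = W/t): kg·m²/s³  ✓ matches
  heat (Q = mcΔT): kg·m²/s²  ✗
  force (F = ma): kg·m/s²  ✗
  momentum (p = mv): kg·m/s  ✗

Only power has units kg·m²/s³.

Answer: power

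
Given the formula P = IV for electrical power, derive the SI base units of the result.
Units of each symbol in P = IV:
  I (current): A
  V (voltage, in volts): kg·m²/(s³·A)

Multiplying the contributions: [A] · [kg·m²/(s³·A)]
Adding exponents of each base unit: kg: 1, m: 2, s: -3
SI base units of electrical power: kg·m²/s³

Answer: kg·m²/s³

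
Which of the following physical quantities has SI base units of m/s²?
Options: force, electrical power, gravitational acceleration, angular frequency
Checking the SI base units of each option:
  force (F = ma): kg·m/s²  ✗
  electrical power (P = IV): kg·m²/s³  ✗
  gravitational acceleration (g = GM/r²): m/s²  ✓ matches
  angular frequency (ω = 2πf): 1/s  ✗

Only gravitational acceleration has units m/s².

Answer: gravitational acceleration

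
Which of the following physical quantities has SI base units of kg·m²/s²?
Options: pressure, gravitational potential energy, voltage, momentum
Checking the SI base units of each option:
  pressure (P = F/A): kg/(m·s²)  ✗
  gravitational potential energy (U = -GMm/r): kg·m²/s²  ✓ matches
  voltage (V = IR): kg·m²/(s³·A)  ✗
  momentum (p = mv): kg·m/s  ✗

Only gravitational potential energy has units kg·m²/s².

Answer: gravitational potential energy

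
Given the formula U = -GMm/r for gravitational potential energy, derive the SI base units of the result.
Units of each symbol in U = -GMm/r:
  G (gravitational constant): m³/(kg·s²)
  M (mass): kg
  m (mass): kg
  r (distance): m  → in the denominator, contributes 1/m
  The minus sign does not affect the units.

Multiplying the contributions: [m³/(kg·s²)] · [kg] · [kg] · [1/m]
Adding exponents of each base unit: kg: 1, m: 2, s: -2
SI base units of gravitational potential energy: kg·m²/s²

Answer: kg·m²/s²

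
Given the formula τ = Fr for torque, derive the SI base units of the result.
Units of each symbol in τ = Fr:
  F (force): kg·m/s²
  r (lever arm): m

Multiplying the contributions: [kg·m/s²] · [m]
Adding exponents of each base unit: kg: 1, m: 2, s: -2
SI base units of torque: kg·m²/s²

Answer: kg·m²/s²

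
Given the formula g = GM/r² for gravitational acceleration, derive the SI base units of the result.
Units of each symbol in g = GM/r²:
  G (gravitational constant): m³/(kg·s²)
  M (mass): kg
  r (distance): m  → to the power 2 in the denominator, contributes 1/m²

Multiplying the contributions: [m³/(kg·s²)] · [kg] · [1/m²]
Adding exponents of each base unit: m: 1, s: -2
SI base units of gravitational acceleration: m/s²

Answer: m/s²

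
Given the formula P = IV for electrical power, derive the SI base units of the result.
Units of each symbol in P = IV:
  I (current): A
  V (voltage, in volts): kg·m²/(s³·A)

Multiplying the contributions: [A] · [kg·m²/(s³·A)]
Adding exponents of each base unit: kg: 1, m: 2, s: -3
SI base units of electrical power: kg·m²/s³

Answer: kg·m²/s³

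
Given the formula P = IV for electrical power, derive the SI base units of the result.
Units of each symbol in P = IV:
  I (current): A
  V (voltage, in volts): kg·m²/(s³·A)

Multiplying the contributions: [A] · [kg·m²/(s³·A)]
Adding exponents of each base unit: kg: 1, m: 2, s: -3
SI base units of electrical power: kg·m²/s³

Answer: kg·m²/s³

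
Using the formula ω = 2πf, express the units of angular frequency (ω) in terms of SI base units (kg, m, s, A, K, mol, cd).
Units of each symbol in ω = 2πf:
  f (frequency): 1/s
  The factor 2π is dimensionless.

Multiplying the contributions: [1/s]
Adding exponents of each base unit: s: -1
SI base units of angular frequency: 1/s

Answer: 1/s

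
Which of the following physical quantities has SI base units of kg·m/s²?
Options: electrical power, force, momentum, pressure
Checking the SI base units of each option:
  electrical power (P = IV): kg·m²/s³  ✗
  force (F = ma): kg·m/s²  ✓ matches
  momentum (p = mv): kg·m/s  ✗
  pressure (P = F/A): kg/(m·s²)  ✗

Only force has units kg·m/s².

Answer: force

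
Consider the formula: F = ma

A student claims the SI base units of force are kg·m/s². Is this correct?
Units of each symbol in F = ma:
  m (mass): kg
  a (acceleration): m/s²

Multiplying the contributions: [kg] · [m/s²]
Adding exponents of each base unit: kg: 1, m: 1, s: -2
SI base units of force: kg·m/s²

The claimed units kg·m/s² match the derived units, so the claim is correct.

Answer: Yes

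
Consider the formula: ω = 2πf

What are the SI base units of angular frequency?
Units of each symbol in ω = 2πf:
  f (frequency): 1/s
  The factor 2π is dimensionless.

Multiplying the contributions: [1/s]
Adding exponents of each base unit: s: -1
SI base units of angular frequency: 1/s

Answer: 1/s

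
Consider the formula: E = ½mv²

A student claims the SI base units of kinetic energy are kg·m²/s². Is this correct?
Units of each symbol in E = ½mv²:
  m (mass): kg
  v (speed): m/s  → to the power 2, contributes m²/s²
  The factor ½ is dimensionless.

Multiplying the contributions: [kg] · [m²/s²]
Adding exponents of each base unit: kg: 1, m: 2, s: -2
SI base units of kinetic energy: kg·m²/s²

The claimed units kg·m²/s² match the derived units, so the claim is correct.

Answer: Yes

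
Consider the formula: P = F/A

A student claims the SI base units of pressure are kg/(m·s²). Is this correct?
Units of each symbol in P = F/A:
  F (force): kg·m/s²
  A (area): m²  → in the denominator, contributes 1/m²

Multiplying the contributions: [kg·m/s²] · [1/m²]
Adding exponents of each base unit: kg: 1, m: -1, s: -2
SI base units of pressure: kg/(m·s²)

The claimed units kg/(m·s²) match the derived units, so the claim is correct.

Answer: Yes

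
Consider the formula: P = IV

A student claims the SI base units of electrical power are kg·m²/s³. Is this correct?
Units of each symbol in P = IV:
  I (current): A
  V (voltage, in volts): kg·m²/(s³·A)

Multiplying the contributions: [A] · [kg·m²/(s³·A)]
Adding exponents of each base unit: kg: 1, m: 2, s: -3
SI base units of electrical power: kg·m²/s³

The claimed units kg·m²/s³ match the derived units, so the claim is correct.

Answer: Yes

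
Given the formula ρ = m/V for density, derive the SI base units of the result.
Units of each symbol in ρ = m/V:
  m (mass): kg
  V (volume): m³  → in the denominator, contributes 1/m³

Multiplying the contributions: [kg] · [1/m³]
Adding exponents of each base unit: kg: 1, m: -3
SI base units of density: kg/m³

Answer: kg/m³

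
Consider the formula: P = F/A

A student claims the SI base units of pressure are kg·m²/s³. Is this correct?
Units of each symbol in P = F/A:
  F (force): kg·m/s²
  A (area): m²  → in the denominator, contributes 1/m²

Multiplying the contributions: [kg·m/s²] · [1/m²]
Adding exponents of each base unit: kg: 1, m: -1, s: -2
SI base units of pressure: kg/(m·s²)

The claimed units kg·m²/s³ (exponents kg: 1, m: 2, s: -3) do not match the derived units kg/(m·s²) (exponents kg: 1, m: -1, s: -2), so the claim is incorrect.

Answer: No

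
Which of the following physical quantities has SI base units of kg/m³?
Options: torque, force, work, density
Checking the SI base units of each option:
  torque (τ = Fr): kg·m²/s²  ✗
  force (F = ma): kg·m/s²  ✗
  work (W = Fd): kg·m²/s²  ✗
  density (ρ = m/V): kg/m³  ✓ matches

Only density has units kg/m³.

Answer: density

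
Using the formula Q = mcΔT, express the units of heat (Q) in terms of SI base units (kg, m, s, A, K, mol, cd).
Units of each symbol in Q = mcΔT:
  m (mass): kg
  c (specific heat capacity, in J/(kg·K)): m²/(s²·K)
  ΔT (temperature change): K

Multiplying the contributions: [kg] · [m²/(s²·K)] · [K]
Adding exponents of each base unit: kg: 1, m: 2, s: -2
SI base units of heat: kg·m²/s²

Answer: kg·m²/s²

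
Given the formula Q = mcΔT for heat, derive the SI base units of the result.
Units of each symbol in Q = mcΔT:
  m (mass): kg
  c (specific heat capacity, in J/(kg·K)): m²/(s²·K)
  ΔT (temperature change): K

Multiplying the contributions: [kg] · [m²/(s²·K)] · [K]
Adding exponents of each base unit: kg: 1, m: 2, s: -2
SI base units of heat: kg·m²/s²

Answer: kg·m²/s²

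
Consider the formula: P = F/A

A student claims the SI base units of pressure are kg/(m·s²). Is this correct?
Units of each symbol in P = F/A:
  F (force): kg·m/s²
  A (area): m²  → in the denominator, contributes 1/m²

Multiplying the contributions: [kg·m/s²] · [1/m²]
Adding exponents of each base unit: kg: 1, m: -1, s: -2
SI base units of pressure: kg/(m·s²)

The claimed units kg/(m·s²) match the derived units, so the claim is correct.

Answer: Yes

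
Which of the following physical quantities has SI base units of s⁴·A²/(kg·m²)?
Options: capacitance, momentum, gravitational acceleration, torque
Checking the SI base units of each option:
  capacitance (C = Q/V): s⁴·A²/(kg·m²)  ✓ matches
  momentum (p = mv): kg·m/s  ✗
  gravitational acceleration (g = GM/r²): m/s²  ✗
  torque (τ = Fr): kg·m²/s²  ✗

Only capacitance has units s⁴·A²/(kg·m²).

Answer: capacitance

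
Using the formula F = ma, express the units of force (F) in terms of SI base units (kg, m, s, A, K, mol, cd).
Units of each symbol in F = ma:
  m (mass): kg
  a (acceleration): m/s²

Multiplying the contributions: [kg] · [m/s²]
Adding exponents of each base unit: kg: 1, m: 1, s: -2
SI base units of force: kg·m/s²

Answer: kg·m/s²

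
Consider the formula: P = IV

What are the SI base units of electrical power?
Units of each symbol in P = IV:
  I (current): A
  V (voltage, in volts): kg·m²/(s³·A)

Multiplying the contributions: [A] · [kg·m²/(s³·A)]
Adding exponents of each base unit: kg: 1, m: 2, s: -3
SI base units of electrical power: kg·m²/s³

Answer: kg·m²/s³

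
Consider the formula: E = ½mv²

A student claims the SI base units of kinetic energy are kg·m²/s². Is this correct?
Units of each symbol in E = ½mv²:
  m (mass): kg
  v (speed): m/s  → to the power 2, contributes m²/s²
  The factor ½ is dimensionless.

Multiplying the contributions: [kg] · [m²/s²]
Adding exponents of each base unit: kg: 1, m: 2, s: -2
SI base units of kinetic energy: kg·m²/s²

The claimed units kg·m²/s² match the derived units, so the claim is correct.

Answer: Yes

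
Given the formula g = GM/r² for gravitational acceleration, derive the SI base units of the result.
Units of each symbol in g = GM/r²:
  G (gravitational constant): m³/(kg·s²)
  M (mass): kg
  r (distance): m  → to the power 2 in the denominator, contributes 1/m²

Multiplying the contributions: [m³/(kg·s²)] · [kg] · [1/m²]
Adding exponents of each base unit: m: 1, s: -2
SI base units of gravitational acceleration: m/s²

Answer: m/s²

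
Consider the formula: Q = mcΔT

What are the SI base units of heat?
Units of each symbol in Q = mcΔT:
  m (mass): kg
  c (specific heat capacity, in J/(kg·K)): m²/(s²·K)
  ΔT (temperature change): K

Multiplying the contributions: [kg] · [m²/(s²·K)] · [K]
Adding exponents of each base unit: kg: 1, m: 2, s: -2
SI base units of heat: kg·m²/s²

Answer: kg·m²/s²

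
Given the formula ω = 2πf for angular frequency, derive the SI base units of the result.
Units of each symbol in ω = 2πf:
  f (frequency): 1/s
  The factor 2π is dimensionless.

Multiplying the contributions: [1/s]
Adding exponents of each base unit: s: -1
SI base units of angular frequency: 1/s

Answer: 1/s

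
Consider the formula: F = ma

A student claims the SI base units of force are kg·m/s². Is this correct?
Units of each symbol in F = ma:
  m (mass): kg
  a (acceleration): m/s²

Multiplying the contributions: [kg] · [m/s²]
Adding exponents of each base unit: kg: 1, m: 1, s: -2
SI base units of force: kg·m/s²

The claimed units kg·m/s² match the derived units, so the claim is correct.

Answer: Yes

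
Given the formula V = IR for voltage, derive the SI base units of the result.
Units of each symbol in V = IR:
  I (current): A
  R (resistance, in ohms): kg·m²/(s³·A²)

Multiplying the contributions: [A] · [kg·m²/(s³·A²)]
Adding exponents of each base unit: kg: 1, m: 2, s: -3, A: -1
SI base units of voltage: kg·m²/(s³·A)

Answer: kg·m²/(s³·A)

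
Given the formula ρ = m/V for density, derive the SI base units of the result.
Units of each symbol in ρ = m/V:
  m (mass): kg
  V (volume): m³  → in the denominator, contributes 1/m³

Multiplying the contributions: [kg] · [1/m³]
Adding exponents of each base unit: kg: 1, m: -3
SI base units of density: kg/m³

Answer: kg/m³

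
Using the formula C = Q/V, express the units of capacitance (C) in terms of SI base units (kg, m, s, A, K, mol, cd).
Units of each symbol in C = Q/V:
  Q (charge, in coulombs): s·A
  V (voltage, in volts): kg·m²/(s³·A)  → in the denominator, contributes s³·A/(kg·m²)

Multiplying the contributions: [s·A] · [s³·A/(kg·m²)]
Adding exponents of each base unit: kg: -1, m: -2, s: 4, A: 2
SI base units of capacitance: s⁴·A²/(kg·m²)

Answer: s⁴·A²/(kg·m²)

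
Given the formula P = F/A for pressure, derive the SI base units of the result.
Units of each symbol in P = F/A:
  F (force): kg·m/s²
  A (area): m²  → in the denominator, contributes 1/m²

Multiplying the contributions: [kg·m/s²] · [1/m²]
Adding exponents of each base unit: kg: 1, m: -1, s: -2
SI base units of pressure: kg/(m·s²)

Answer: kg/(m·s²)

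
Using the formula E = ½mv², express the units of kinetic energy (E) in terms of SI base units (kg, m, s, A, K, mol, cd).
Units of each symbol in E = ½mv²:
  m (mass): kg
  v (speed): m/s  → to the power 2, contributes m²/s²
  The factor ½ is dimensionless.

Multiplying the contributions: [kg] · [m²/s²]
Adding exponents of each base unit: kg: 1, m: 2, s: -2
SI base units of kinetic energy: kg·m²/s²

Answer: kg·m²/s²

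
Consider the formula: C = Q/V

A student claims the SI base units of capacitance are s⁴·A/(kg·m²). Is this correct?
Units of each symbol in C = Q/V:
  Q (charge, in coulombs): s·A
  V (voltage, in volts): kg·m²/(s³·A)  → in the denominator, contributes s³·A/(kg·m²)

Multiplying the contributions: [s·A] · [s³·A/(kg·m²)]
Adding exponents of each base unit: kg: -1, m: -2, s: 4, A: 2
SI base units of capacitance: s⁴·A²/(kg·m²)

The claimed units s⁴·A/(kg·m²) (exponents kg: -1, m: -2, s: 4, A: 1) do not match the derived units s⁴·A²/(kg·m²) (exponents kg: -1, m: -2, s: 4, A: 2), so the claim is incorrect.

Answer: No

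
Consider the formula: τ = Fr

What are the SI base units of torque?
Units of each symbol in τ = Fr:
  F (force): kg·m/s²
  r (lever arm): m

Multiplying the contributions: [kg·m/s²] · [m]
Adding exponents of each base unit: kg: 1, m: 2, s: -2
SI base units of torque: kg·m²/s²

Answer: kg·m²/s²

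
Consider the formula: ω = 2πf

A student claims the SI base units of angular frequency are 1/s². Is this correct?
Units of each symbol in ω = 2πf:
  f (frequency): 1/s
  The factor 2π is dimensionless.

Multiplying the contributions: [1/s]
Adding exponents of each base unit: s: -1
SI base units of angular frequency: 1/s

The claimed units 1/s² (exponents s: -2) do not match the derived units 1/s (exponents s: -1), so the claim is incorrect.

Answer: No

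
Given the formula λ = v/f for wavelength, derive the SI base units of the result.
Units of each symbol in λ = v/f:
  v (wave speed): m/s
  f (frequency): 1/s  → in the denominator, contributes s

Multiplying the contributions: [m/s] · [s]
Adding exponents of each base unit: m: 1
SI base units of wavelength: m

Answer: m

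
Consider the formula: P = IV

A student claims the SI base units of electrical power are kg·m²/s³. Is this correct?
Units of each symbol in P = IV:
  I (current): A
  V (voltage, in volts): kg·m²/(s³·A)

Multiplying the contributions: [A] · [kg·m²/(s³·A)]
Adding exponents of each base unit: kg: 1, m: 2, s: -3
SI base units of electrical power: kg·m²/s³

The claimed units kg·m²/s³ match the derived units, so the claim is correct.

Answer: Yes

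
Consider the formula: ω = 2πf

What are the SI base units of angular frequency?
Units of each symbol in ω = 2πf:
  f (frequency): 1/s
  The factor 2π is dimensionless.

Multiplying the contributions: [1/s]
Adding exponents of each base unit: s: -1
SI base units of angular frequency: 1/s

Answer: 1/s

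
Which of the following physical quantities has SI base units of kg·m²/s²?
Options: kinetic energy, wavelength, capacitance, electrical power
Checking the SI base units of each option:
  kinetic energy (E = ½mv²): kg·m²/s²  ✓ matches
  wavelength (λ = v/f): m  ✗
  capacitance (C = Q/V): s⁴·A²/(kg·m²)  ✗
  electrical power (P = IV): kg·m²/s³  ✗

Only kinetic energy has units kg·m²/s².

Answer: kinetic energy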